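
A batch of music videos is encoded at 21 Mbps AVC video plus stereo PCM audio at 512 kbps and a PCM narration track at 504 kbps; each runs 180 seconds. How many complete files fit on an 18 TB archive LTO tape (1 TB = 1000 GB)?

36337

Audio total: 512 + 504 = 1016 kbps = 1.016 Mbps.
Total bitrate: 22.016 Mbps.
Per item: 22.016 Mbps × 180 s = 3,963 Mb = 495.4 MB.
Capacity: 18 TB = 144,000,000 Mb; 36337.21 items → 36337 complete.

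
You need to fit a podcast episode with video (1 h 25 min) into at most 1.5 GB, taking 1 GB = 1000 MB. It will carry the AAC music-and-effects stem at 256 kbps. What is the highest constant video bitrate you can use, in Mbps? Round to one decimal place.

Budget: 1.5 GB = 12000.0 Mb.
1 h 25 min = 85 min = 5100 s
Total bitrate budget: 12000.0 Mb / 5100 s = 2.353 Mbps.
Audio: 256 kbps = 0.256 Mbps.
Video: 2.353 − 0.256 = 2.097 Mbps.

2.1 Mbps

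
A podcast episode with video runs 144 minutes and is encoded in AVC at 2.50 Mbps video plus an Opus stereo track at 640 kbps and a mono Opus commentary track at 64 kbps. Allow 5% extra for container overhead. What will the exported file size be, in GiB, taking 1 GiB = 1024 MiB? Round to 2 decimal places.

3.38 GiB

144 min = 8640 s
Audio total: 640 + 64 = 704 kbps = 0.704 Mbps.
Total bitrate: 2.50 + 0.704 = 3.204 Mbps.
Stream data: 3.204 Mbps × 8640 s = 27682.6 Mb.
With 5% container overhead: ×1.05.
29,067 Mb = 3,633,336,000 bytes ÷ 1,073,741,824 = 3.384 GiB.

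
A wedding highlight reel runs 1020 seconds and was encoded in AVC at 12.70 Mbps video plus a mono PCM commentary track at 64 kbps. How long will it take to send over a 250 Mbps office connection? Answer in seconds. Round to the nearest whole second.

52 seconds

Audio: 64 kbps = 0.064 Mbps.
Total bitrate: 12.764 Mbps.
File: 12.764 Mbps × 1020 s = 13019.3 Mb.
At 250 Mbps: 13019.3 / 250 = 52.1 s ≈ 52.1 seconds.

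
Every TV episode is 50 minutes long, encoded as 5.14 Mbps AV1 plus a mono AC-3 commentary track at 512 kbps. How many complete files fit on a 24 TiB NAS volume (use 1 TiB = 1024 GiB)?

12450

50 min = 3000 s
Audio: 512 kbps = 0.512 Mbps.
Total bitrate: 5.652 Mbps.
Per item: 5.652 Mbps × 3000 s = 16,956 Mb = 2,120 MB.
Capacity: 24 TiB = 211,106,233 Mb; 12450.24 items → 12450 complete.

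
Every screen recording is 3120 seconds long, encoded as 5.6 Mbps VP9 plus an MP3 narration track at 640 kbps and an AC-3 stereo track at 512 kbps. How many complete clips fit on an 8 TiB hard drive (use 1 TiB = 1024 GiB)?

3340

Audio total: 640 + 512 = 1152 kbps = 1.152 Mbps.
Total bitrate: 6.752 Mbps.
Per item: 6.752 Mbps × 3120 s = 21,066 Mb = 2,633 MB.
Capacity: 8 TiB = 70,368,744 Mb; 3340.36 items → 3340 complete.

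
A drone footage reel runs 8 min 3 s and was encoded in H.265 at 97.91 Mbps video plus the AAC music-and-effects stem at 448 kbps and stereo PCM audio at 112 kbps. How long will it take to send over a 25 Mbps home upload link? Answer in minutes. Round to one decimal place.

31.7 minutes

8 min 3 s = 483 s
Audio total: 448 + 112 = 560 kbps = 0.560 Mbps.
Total bitrate: 98.470 Mbps.
File: 98.470 Mbps × 483 s = 47561.0 Mb.
At 25 Mbps: 47561.0 / 25 = 1902.4 s ≈ 31.7 minutes.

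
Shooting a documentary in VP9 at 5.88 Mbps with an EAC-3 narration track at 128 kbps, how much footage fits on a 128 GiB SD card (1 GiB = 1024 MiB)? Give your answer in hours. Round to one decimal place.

Audio: 128 kbps = 0.128 Mbps.
Total bitrate: 5.88 + 0.128 = 6.008 Mbps.
Capacity: 128 GiB = 1,099,512 Mb.
Recording time: 1,099,512 / 6.008 = 183,008 s ≈ 50.8 hours.

50.8 hours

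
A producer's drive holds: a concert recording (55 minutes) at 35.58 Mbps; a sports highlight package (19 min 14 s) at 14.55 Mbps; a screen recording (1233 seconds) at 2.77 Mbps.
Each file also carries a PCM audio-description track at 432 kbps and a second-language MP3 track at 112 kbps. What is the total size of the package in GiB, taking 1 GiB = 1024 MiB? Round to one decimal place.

Audio total: 432 + 112 = 544 kbps = 0.544 Mbps.
concert recording: 36.124 Mbps × 3300 s = 119209.2 Mb
sports highlight package: 15.094 Mbps × 1154 s = 17418.5 Mb
screen recording: 3.314 Mbps × 1233 s = 4086.2 Mb
Total: 140713.8 Mb = 17589.2 MB.
= 16.38 GiB.

16.4 GiB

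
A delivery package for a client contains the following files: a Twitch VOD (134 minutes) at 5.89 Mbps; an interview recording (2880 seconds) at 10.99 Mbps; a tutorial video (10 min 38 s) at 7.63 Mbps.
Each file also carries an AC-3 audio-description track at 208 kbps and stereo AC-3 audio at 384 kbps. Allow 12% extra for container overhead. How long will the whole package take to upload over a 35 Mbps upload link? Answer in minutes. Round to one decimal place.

48.4 minutes

Audio total: 208 + 384 = 592 kbps = 0.592 Mbps.
Twitch VOD: 6.482 Mbps × 8040 s × 1.12 = 58369.1 Mb
interview recording: 11.582 Mbps × 2880 s × 1.12 = 37358.9 Mb
tutorial video: 8.222 Mbps × 638 s × 1.12 = 5875.1 Mb
Total: 101603.1 Mb = 12700.4 MB.
At 35 Mbps: 101603.1 / 35 = 2903 s ≈ 48.4 minutes.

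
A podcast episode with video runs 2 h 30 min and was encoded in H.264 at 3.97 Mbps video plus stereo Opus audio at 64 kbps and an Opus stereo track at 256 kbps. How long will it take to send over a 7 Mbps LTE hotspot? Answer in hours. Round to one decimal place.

1.5 hours

2 h 30 min = 150 min = 9000 s
Audio total: 64 + 256 = 320 kbps = 0.320 Mbps.
Total bitrate: 4.290 Mbps.
File: 4.290 Mbps × 9000 s = 38610.0 Mb.
At 7 Mbps: 38610.0 / 7 = 5515.7 s ≈ 1.53 hours.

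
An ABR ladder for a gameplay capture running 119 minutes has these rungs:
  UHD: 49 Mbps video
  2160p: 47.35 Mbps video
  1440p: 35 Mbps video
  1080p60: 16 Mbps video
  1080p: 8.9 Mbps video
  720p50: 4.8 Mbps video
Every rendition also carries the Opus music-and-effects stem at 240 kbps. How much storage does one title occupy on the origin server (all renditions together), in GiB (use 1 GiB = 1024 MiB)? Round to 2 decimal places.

135.06 GiB

119 min = 7140 s
Audio: 240 kbps = 0.240 Mbps.
Sum of rendition bitrates: (49+0.240) + (47.35+0.240) + (35+0.240) + (16+0.240) + (8.9+0.240) + (4.8+0.240) = 162.490 Mbps.
× 7140 s = 1,160,179 Mb = 145,022 MB = 135.1 GiB.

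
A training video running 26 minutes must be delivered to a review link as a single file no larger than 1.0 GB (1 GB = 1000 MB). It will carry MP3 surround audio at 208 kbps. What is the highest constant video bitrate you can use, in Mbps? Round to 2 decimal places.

4.92 Mbps

Budget: 1.0 GB = 8000.0 Mb.
26 min = 1560 s
Total bitrate budget: 8000.0 Mb / 1560 s = 5.128 Mbps.
Audio: 208 kbps = 0.208 Mbps.
Video: 5.128 − 0.208 = 4.920 Mbps.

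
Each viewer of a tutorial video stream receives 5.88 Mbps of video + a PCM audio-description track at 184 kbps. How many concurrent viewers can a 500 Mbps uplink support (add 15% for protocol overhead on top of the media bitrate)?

71

Audio: 184 kbps = 0.184 Mbps.
Per-viewer media rate: 6.064 Mbps.
On the wire with 15% overhead: 6.974 Mbps.
500 Mbps = 500.0 Mbps; 500.0 / 6.974 = 71.70 → 71 viewers.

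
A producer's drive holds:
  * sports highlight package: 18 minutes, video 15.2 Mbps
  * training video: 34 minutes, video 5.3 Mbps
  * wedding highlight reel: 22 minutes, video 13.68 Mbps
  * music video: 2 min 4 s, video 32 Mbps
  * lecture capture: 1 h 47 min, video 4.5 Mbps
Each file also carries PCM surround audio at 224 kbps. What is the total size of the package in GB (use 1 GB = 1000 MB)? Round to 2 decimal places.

10.08 GB

Audio: 224 kbps = 0.224 Mbps.
sports highlight package: 15.424 Mbps × 1080 s = 16657.9 Mb
training video: 5.524 Mbps × 2040 s = 11269.0 Mb
wedding highlight reel: 13.904 Mbps × 1320 s = 18353.3 Mb
music video: 32.224 Mbps × 124 s = 3995.8 Mb
lecture capture: 4.724 Mbps × 6420 s = 30328.1 Mb
Total: 80604.0 Mb = 10075.5 MB.
= 10.08 GB.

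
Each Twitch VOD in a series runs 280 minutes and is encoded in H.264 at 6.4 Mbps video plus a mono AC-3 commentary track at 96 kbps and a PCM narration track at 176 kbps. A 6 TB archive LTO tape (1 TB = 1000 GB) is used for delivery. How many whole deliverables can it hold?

280 min = 16800 s
Audio total: 96 + 176 = 272 kbps = 0.272 Mbps.
Total bitrate: 6.672 Mbps.
Per item: 6.672 Mbps × 16800 s = 112,090 Mb = 14,011 MB.
Capacity: 6 TB = 48,000,000 Mb; 428.23 items → 428 complete.

428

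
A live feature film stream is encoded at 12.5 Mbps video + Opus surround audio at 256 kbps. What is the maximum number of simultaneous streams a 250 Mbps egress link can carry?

Audio: 256 kbps = 0.256 Mbps.
Per-viewer media rate: 12.756 Mbps.
250 Mbps = 250.0 Mbps; 250.0 / 12.756 = 19.60 → 19 viewers.

19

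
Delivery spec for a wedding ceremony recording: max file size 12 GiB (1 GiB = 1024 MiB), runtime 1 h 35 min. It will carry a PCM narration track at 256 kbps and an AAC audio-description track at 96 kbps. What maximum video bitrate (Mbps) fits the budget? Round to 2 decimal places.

17.73 Mbps

Budget: 12 GiB = 103079.2 Mb.
1 h 35 min = 95 min = 5700 s
Total bitrate budget: 103079.2 Mb / 5700 s = 18.084 Mbps.
Audio total: 256 + 96 = 352 kbps = 0.352 Mbps.
Video: 18.084 − 0.352 = 17.732 Mbps.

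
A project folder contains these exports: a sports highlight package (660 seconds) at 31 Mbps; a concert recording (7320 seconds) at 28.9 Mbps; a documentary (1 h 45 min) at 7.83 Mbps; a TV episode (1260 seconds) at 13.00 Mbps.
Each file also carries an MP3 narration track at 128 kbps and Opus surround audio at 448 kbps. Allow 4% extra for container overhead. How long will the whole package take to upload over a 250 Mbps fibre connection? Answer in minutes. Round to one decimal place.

Audio total: 128 + 448 = 576 kbps = 0.576 Mbps.
sports highlight package: 31.576 Mbps × 660 s × 1.04 = 21673.8 Mb
concert recording: 29.476 Mbps × 7320 s × 1.04 = 224394.9 Mb
documentary: 8.406 Mbps × 6300 s × 1.04 = 55076.1 Mb
TV episode: 13.576 Mbps × 1260 s × 1.04 = 17790.0 Mb
Total: 318934.8 Mb = 39866.8 MB.
At 250 Mbps: 318934.8 / 250 = 1276 s ≈ 21.3 minutes.

21.3 minutes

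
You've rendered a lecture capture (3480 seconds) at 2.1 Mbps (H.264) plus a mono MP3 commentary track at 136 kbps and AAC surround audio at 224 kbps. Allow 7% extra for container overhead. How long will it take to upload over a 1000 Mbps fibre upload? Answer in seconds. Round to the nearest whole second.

Audio total: 136 + 224 = 360 kbps = 0.360 Mbps.
Total bitrate: 2.460 Mbps.
File: 2.460 Mbps × 3480 s = 8560.8 Mb.
With 7% container overhead: ×1.07. → 9160.1 Mb.
At 1000 Mbps: 9160.1 / 1000 = 9.2 s ≈ 9.16 seconds.

9 seconds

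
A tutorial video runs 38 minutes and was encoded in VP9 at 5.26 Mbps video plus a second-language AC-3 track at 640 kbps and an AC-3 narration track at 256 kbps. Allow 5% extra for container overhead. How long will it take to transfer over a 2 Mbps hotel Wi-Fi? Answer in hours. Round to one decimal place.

2.0 hours

38 min = 2280 s
Audio total: 640 + 256 = 896 kbps = 0.896 Mbps.
Total bitrate: 6.156 Mbps.
File: 6.156 Mbps × 2280 s = 14035.7 Mb.
With 5% container overhead: ×1.05. → 14737.5 Mb.
At 2 Mbps: 14737.5 / 2 = 7368.7 s ≈ 2.05 hours.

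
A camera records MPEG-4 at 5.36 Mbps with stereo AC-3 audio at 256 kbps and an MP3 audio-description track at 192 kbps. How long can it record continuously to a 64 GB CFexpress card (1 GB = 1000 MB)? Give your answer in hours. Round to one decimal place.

24.5 hours

Audio total: 256 + 192 = 448 kbps = 0.448 Mbps.
Total bitrate: 5.36 + 0.448 = 5.808 Mbps.
Capacity: 64 GB = 512,000 Mb.
Recording time: 512,000 / 5.808 = 88,154 s ≈ 24.5 hours.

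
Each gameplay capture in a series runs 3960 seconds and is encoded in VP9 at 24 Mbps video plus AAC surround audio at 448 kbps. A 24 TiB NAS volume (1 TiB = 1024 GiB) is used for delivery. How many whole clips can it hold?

Audio: 448 kbps = 0.448 Mbps.
Total bitrate: 24.448 Mbps.
Per item: 24.448 Mbps × 3960 s = 96,814 Mb = 12,102 MB.
Capacity: 24 TiB = 211,106,233 Mb; 2180.53 items → 2180 complete.

2180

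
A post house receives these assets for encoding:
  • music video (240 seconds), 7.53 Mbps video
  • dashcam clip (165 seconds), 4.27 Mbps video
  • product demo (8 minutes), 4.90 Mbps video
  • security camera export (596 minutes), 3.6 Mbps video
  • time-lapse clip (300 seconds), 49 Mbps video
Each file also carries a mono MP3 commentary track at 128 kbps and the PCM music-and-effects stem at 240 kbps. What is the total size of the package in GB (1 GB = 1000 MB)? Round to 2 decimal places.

20.24 GB

Audio total: 128 + 240 = 368 kbps = 0.368 Mbps.
music video: 7.898 Mbps × 240 s = 1895.5 Mb
dashcam clip: 4.638 Mbps × 165 s = 765.3 Mb
product demo: 5.268 Mbps × 480 s = 2528.6 Mb
security camera export: 3.968 Mbps × 35760 s = 141895.7 Mb
time-lapse clip: 49.368 Mbps × 300 s = 14810.4 Mb
Total: 161895.5 Mb = 20236.9 MB.
= 20.24 GB.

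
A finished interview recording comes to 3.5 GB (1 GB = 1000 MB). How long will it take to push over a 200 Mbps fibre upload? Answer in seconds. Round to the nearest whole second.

File: 3.5 GB = 28000.0 Mb.
At 200 Mbps: 28000.0 / 200 = 140.0 s ≈ 140 seconds.

140 seconds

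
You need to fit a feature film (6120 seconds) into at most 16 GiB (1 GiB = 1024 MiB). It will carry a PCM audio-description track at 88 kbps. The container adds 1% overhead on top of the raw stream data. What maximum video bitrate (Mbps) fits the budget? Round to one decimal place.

Budget: 16 GiB = 137439.0 Mb.
Stream payload after overhead: 137439.0 / 1.01 = 136078.2 Mb.
Total bitrate budget: 136078.2 Mb / 6120 s = 22.235 Mbps.
Audio: 88 kbps = 0.088 Mbps.
Video: 22.235 − 0.088 = 22.147 Mbps.

22.1 Mbps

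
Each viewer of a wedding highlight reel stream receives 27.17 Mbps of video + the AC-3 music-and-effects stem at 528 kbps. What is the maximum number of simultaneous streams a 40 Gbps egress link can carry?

1444

Audio: 528 kbps = 0.528 Mbps.
Per-viewer media rate: 27.698 Mbps.
40 Gbps = 40,000 Mbps; 40,000 / 27.698 = 1444.15 → 1444 viewers.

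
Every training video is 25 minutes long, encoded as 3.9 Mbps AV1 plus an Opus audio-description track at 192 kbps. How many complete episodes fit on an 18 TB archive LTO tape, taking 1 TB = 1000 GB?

25 min = 1500 s
Audio: 192 kbps = 0.192 Mbps.
Total bitrate: 4.092 Mbps.
Per item: 4.092 Mbps × 1500 s = 6,138 Mb = 767.2 MB.
Capacity: 18 TB = 144,000,000 Mb; 23460.41 items → 23460 complete.

23460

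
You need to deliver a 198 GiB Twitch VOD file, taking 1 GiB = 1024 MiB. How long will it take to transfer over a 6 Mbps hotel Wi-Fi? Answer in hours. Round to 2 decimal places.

File: 198 GiB = 1700807.0 Mb.
At 6 Mbps: 1700807.0 / 6 = 283467.8 s ≈ 78.7 hours.

78.74 hours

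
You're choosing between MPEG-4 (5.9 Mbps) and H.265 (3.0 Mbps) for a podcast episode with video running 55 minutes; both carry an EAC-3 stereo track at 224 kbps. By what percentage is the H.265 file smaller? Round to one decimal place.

47.4%

55 min = 3300 s
Audio: 224 kbps = 0.224 Mbps.
MPEG-4: 6.124 Mbps × 3300 s = 20209.2 Mb = 2.526 GB.
H.265: 3.224 Mbps × 3300 s = 10639.2 Mb = 1.330 GB.
Reduction: (1 − 1.330/2.526) × 100 = 47.35%.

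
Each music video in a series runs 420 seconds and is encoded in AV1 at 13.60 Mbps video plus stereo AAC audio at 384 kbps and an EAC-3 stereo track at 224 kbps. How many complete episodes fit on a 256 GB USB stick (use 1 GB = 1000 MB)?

343

Audio total: 384 + 224 = 608 kbps = 0.608 Mbps.
Total bitrate: 14.208 Mbps.
Per item: 14.208 Mbps × 420 s = 5,967 Mb = 745.9 MB.
Capacity: 256 GB = 2,048,000 Mb; 343.20 items → 343 complete.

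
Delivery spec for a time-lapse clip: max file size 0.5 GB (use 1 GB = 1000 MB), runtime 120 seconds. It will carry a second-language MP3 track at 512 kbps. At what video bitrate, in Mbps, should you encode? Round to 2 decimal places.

Budget: 0.5 GB = 4000.0 Mb.
Total bitrate budget: 4000.0 Mb / 120 s = 33.333 Mbps.
Audio: 512 kbps = 0.512 Mbps.
Video: 33.333 − 0.512 = 32.821 Mbps.

32.82 Mbps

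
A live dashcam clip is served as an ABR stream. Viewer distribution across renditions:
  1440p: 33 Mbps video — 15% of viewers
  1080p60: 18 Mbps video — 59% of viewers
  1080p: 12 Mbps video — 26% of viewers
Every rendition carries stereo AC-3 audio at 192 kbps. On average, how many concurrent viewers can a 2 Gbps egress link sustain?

Audio: 192 kbps = 0.192 Mbps.
Average per-viewer bitrate: 0.15×33.192 + 0.59×18.192 + 0.26×12.192 = 18.882 Mbps.
2 Gbps = 2,000 Mbps; 2,000 / 18.882 = 105.92 → 105.

105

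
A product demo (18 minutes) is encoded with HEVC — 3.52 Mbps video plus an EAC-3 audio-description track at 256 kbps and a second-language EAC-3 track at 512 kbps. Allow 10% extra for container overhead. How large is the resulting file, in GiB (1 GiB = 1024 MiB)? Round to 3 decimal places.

0.593 GiB

18 min = 1080 s
Audio total: 256 + 512 = 768 kbps = 0.768 Mbps.
Total bitrate: 3.52 + 0.768 = 4.288 Mbps.
Stream data: 4.288 Mbps × 1080 s = 4631.0 Mb.
With 10% container overhead: ×1.10.
5,094 Mb = 636,768,000 bytes ÷ 1,073,741,824 = 0.593 GiB.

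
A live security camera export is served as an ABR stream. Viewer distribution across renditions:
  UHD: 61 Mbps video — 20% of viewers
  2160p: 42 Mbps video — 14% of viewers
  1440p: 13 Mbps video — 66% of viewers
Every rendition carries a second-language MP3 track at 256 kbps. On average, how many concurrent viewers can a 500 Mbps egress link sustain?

18

Audio: 256 kbps = 0.256 Mbps.
Average per-viewer bitrate: 0.20×61.256 + 0.14×42.256 + 0.66×13.256 = 26.916 Mbps.
500 Mbps = 500.0 Mbps; 500.0 / 26.916 = 18.58 → 18.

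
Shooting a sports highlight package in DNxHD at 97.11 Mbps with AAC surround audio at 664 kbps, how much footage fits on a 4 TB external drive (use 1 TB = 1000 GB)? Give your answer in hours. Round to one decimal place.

90.9 hours

Audio: 664 kbps = 0.664 Mbps.
Total bitrate: 97.11 + 0.664 = 97.774 Mbps.
Capacity: 4 TB = 32,000,000 Mb.
Recording time: 32,000,000 / 97.774 = 327,285 s ≈ 90.9 hours.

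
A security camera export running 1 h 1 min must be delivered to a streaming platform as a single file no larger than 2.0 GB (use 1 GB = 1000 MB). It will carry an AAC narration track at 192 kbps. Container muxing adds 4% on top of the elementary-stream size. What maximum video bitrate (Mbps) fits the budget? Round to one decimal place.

4.0 Mbps

Budget: 2.0 GB = 16000.0 Mb.
Stream payload after overhead: 16000.0 / 1.04 = 15384.6 Mb.
1 h 1 min = 61 min = 3660 s
Total bitrate budget: 15384.6 Mb / 3660 s = 4.203 Mbps.
Audio: 192 kbps = 0.192 Mbps.
Video: 4.203 − 0.192 = 4.011 Mbps.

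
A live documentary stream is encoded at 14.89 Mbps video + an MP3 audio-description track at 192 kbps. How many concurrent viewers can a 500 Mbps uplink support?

33

Audio: 192 kbps = 0.192 Mbps.
Per-viewer media rate: 15.082 Mbps.
500 Mbps = 500.0 Mbps; 500.0 / 15.082 = 33.15 → 33 viewers.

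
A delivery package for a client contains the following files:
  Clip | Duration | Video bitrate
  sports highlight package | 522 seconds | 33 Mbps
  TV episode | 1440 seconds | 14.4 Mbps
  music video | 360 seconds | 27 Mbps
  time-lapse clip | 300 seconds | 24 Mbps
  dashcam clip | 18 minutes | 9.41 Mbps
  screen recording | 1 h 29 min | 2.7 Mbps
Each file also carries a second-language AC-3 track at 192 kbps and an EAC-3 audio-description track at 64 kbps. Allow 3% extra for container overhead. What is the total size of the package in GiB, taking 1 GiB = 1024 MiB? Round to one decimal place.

9.8 GiB

Audio total: 192 + 64 = 256 kbps = 0.256 Mbps.
sports highlight package: 33.256 Mbps × 522 s × 1.03 = 17880.4 Mb
TV episode: 14.656 Mbps × 1440 s × 1.03 = 21737.8 Mb
music video: 27.256 Mbps × 360 s × 1.03 = 10106.5 Mb
time-lapse clip: 24.256 Mbps × 300 s × 1.03 = 7495.1 Mb
dashcam clip: 9.666 Mbps × 1080 s × 1.03 = 10752.5 Mb
screen recording: 2.956 Mbps × 5340 s × 1.03 = 16258.6 Mb
Total: 84230.9 Mb = 10528.9 MB.
= 9.806 GiB.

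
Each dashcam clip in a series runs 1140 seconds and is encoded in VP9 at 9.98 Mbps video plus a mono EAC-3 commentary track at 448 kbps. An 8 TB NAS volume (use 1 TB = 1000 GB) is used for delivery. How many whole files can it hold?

Audio: 448 kbps = 0.448 Mbps.
Total bitrate: 10.428 Mbps.
Per item: 10.428 Mbps × 1140 s = 11,888 Mb = 1,486 MB.
Capacity: 8 TB = 64,000,000 Mb; 5383.62 items → 5383 complete.

5383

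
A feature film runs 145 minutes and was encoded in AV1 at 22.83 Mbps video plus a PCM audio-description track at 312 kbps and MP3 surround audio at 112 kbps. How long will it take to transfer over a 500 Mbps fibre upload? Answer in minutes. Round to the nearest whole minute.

145 min = 8700 s
Audio total: 312 + 112 = 424 kbps = 0.424 Mbps.
Total bitrate: 23.254 Mbps.
File: 23.254 Mbps × 8700 s = 202309.8 Mb.
At 500 Mbps: 202309.8 / 500 = 404.6 s ≈ 6.74 minutes.

7 minutes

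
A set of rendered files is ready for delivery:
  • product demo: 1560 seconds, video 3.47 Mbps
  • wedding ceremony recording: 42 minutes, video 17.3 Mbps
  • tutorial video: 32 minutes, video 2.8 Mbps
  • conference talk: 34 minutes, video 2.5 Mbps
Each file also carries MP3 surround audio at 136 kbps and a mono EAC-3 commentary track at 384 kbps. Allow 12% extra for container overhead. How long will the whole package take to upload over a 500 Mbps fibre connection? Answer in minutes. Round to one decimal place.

Audio total: 136 + 384 = 520 kbps = 0.520 Mbps.
product demo: 3.990 Mbps × 1560 s × 1.12 = 6971.3 Mb
wedding ceremony recording: 17.820 Mbps × 2520 s × 1.12 = 50295.2 Mb
tutorial video: 3.320 Mbps × 1920 s × 1.12 = 7139.3 Mb
conference talk: 3.020 Mbps × 2040 s × 1.12 = 6900.1 Mb
Total: 71305.9 Mb = 8913.2 MB.
At 500 Mbps: 71305.9 / 500 = 143 s ≈ 2.38 minutes.

2.4 minutes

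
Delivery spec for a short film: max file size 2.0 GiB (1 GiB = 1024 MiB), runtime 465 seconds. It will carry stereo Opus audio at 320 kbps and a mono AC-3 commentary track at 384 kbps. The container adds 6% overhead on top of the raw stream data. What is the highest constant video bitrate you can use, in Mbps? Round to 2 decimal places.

34.15 Mbps

Budget: 2.0 GiB = 17179.9 Mb.
Stream payload after overhead: 17179.9 / 1.06 = 16207.4 Mb.
Total bitrate budget: 16207.4 Mb / 465 s = 34.855 Mbps.
Audio total: 320 + 384 = 704 kbps = 0.704 Mbps.
Video: 34.855 − 0.704 = 34.151 Mbps.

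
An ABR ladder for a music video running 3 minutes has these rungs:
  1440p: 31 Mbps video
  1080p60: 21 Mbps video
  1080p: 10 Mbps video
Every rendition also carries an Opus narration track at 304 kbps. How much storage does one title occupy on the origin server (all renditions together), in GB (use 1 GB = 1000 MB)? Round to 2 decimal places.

1.42 GB

3 min = 180 s
Audio: 304 kbps = 0.304 Mbps.
Sum of rendition bitrates: (31+0.304) + (21+0.304) + (10+0.304) = 62.912 Mbps.
× 180 s = 11,324 Mb = 1,416 MB = 1.416 GB.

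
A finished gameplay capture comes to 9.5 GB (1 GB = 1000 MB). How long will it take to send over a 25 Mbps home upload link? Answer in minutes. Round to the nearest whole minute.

51 minutes

File: 9.5 GB = 76000.0 Mb.
At 25 Mbps: 76000.0 / 25 = 3040.0 s ≈ 50.7 minutes.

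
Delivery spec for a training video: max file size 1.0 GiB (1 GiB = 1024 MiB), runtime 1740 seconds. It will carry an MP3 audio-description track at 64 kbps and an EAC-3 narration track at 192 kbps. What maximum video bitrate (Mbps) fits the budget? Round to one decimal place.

Budget: 1.0 GiB = 8589.9 Mb.
Total bitrate budget: 8589.9 Mb / 1740 s = 4.937 Mbps.
Audio total: 64 + 192 = 256 kbps = 0.256 Mbps.
Video: 4.937 − 0.256 = 4.681 Mbps.

4.7 Mbps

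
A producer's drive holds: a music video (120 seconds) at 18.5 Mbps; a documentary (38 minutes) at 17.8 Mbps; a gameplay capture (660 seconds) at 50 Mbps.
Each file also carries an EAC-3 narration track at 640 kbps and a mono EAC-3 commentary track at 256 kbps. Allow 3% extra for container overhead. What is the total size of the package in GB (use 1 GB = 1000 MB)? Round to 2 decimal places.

10.11 GB

Audio total: 640 + 256 = 896 kbps = 0.896 Mbps.
music video: 19.396 Mbps × 120 s × 1.03 = 2397.3 Mb
documentary: 18.696 Mbps × 2280 s × 1.03 = 43905.7 Mb
gameplay capture: 50.896 Mbps × 660 s × 1.03 = 34599.1 Mb
Total: 80902.1 Mb = 10112.8 MB.
= 10.11 GB.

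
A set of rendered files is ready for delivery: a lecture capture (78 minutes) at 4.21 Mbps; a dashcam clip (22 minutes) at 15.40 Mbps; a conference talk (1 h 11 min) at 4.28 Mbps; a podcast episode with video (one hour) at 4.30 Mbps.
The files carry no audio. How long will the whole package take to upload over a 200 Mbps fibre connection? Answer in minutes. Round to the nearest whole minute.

lecture capture: 4.210 Mbps × 4680 s = 19702.8 Mb
dashcam clip: 15.400 Mbps × 1320 s = 20328.0 Mb
conference talk: 4.280 Mbps × 4260 s = 18232.8 Mb
podcast episode with video: 4.300 Mbps × 3600 s = 15480.0 Mb
Total: 73743.6 Mb = 9218.0 MB.
At 200 Mbps: 73743.6 / 200 = 369 s ≈ 6.15 minutes.

6 minutes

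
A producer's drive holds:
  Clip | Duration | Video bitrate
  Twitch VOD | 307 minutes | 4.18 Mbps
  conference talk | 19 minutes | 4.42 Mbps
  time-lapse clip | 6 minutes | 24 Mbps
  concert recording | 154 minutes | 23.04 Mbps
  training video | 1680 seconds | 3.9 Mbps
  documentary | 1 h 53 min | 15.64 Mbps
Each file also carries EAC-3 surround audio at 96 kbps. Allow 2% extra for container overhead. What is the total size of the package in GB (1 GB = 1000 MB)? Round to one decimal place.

53.5 GB

Audio: 96 kbps = 0.096 Mbps.
Twitch VOD: 4.276 Mbps × 18420 s × 1.02 = 80339.2 Mb
conference talk: 4.516 Mbps × 1140 s × 1.02 = 5251.2 Mb
time-lapse clip: 24.096 Mbps × 360 s × 1.02 = 8848.1 Mb
concert recording: 23.136 Mbps × 9240 s × 1.02 = 218052.2 Mb
training video: 3.996 Mbps × 1680 s × 1.02 = 6847.5 Mb
documentary: 15.736 Mbps × 6780 s × 1.02 = 108823.9 Mb
Total: 428162.1 Mb = 53520.3 MB.
= 53.52 GB.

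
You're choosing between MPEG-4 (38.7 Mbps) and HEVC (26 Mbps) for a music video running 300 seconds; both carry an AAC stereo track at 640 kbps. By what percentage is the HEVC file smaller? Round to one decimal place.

32.3%

Audio: 640 kbps = 0.640 Mbps.
MPEG-4: 39.340 Mbps × 300 s = 11802.0 Mb = 1.475 GB.
HEVC: 26.640 Mbps × 300 s = 7992.0 Mb = 0.999 GB.
Reduction: (1 − 0.999/1.475) × 100 = 32.28%.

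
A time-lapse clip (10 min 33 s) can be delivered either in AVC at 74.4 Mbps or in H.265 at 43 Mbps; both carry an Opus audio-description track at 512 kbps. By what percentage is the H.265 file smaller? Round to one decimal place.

41.9%

10 min 33 s = 633 s
Audio: 512 kbps = 0.512 Mbps.
AVC: 74.912 Mbps × 633 s = 47419.3 Mb = 5.927 GB.
H.265: 43.512 Mbps × 633 s = 27543.1 Mb = 3.443 GB.
Reduction: (1 − 3.443/5.927) × 100 = 41.92%.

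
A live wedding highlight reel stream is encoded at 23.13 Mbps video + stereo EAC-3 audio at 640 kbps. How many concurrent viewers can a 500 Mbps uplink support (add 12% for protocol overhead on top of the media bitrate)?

Audio: 640 kbps = 0.640 Mbps.
Per-viewer media rate: 23.770 Mbps.
On the wire with 12% overhead: 26.622 Mbps.
500 Mbps = 500.0 Mbps; 500.0 / 26.622 = 18.78 → 18 viewers.

18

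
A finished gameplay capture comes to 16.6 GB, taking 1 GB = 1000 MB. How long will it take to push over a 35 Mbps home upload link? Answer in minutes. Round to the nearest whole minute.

63 minutes

File: 16.6 GB = 132800.0 Mb.
At 35 Mbps: 132800.0 / 35 = 3794.3 s ≈ 63.2 minutes.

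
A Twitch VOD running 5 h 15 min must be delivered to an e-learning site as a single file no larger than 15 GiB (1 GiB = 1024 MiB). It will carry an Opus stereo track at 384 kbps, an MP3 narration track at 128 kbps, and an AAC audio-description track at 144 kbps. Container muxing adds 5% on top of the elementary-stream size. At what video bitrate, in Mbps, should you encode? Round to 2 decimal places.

5.84 Mbps

Budget: 15 GiB = 128849.0 Mb.
Stream payload after overhead: 128849.0 / 1.05 = 122713.4 Mb.
5 h 15 min = 315 min = 18900 s
Total bitrate budget: 122713.4 Mb / 18900 s = 6.493 Mbps.
Audio total: 384 + 128 + 144 = 656 kbps = 0.656 Mbps.
Video: 6.493 − 0.656 = 5.837 Mbps.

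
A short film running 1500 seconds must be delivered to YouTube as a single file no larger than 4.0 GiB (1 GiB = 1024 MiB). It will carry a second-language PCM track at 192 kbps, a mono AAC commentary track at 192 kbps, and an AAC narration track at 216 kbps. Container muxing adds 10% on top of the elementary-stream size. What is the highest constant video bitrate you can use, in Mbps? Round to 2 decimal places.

Budget: 4.0 GiB = 34359.7 Mb.
Stream payload after overhead: 34359.7 / 1.10 = 31236.1 Mb.
Total bitrate budget: 31236.1 Mb / 1500 s = 20.824 Mbps.
Audio total: 192 + 192 + 216 = 600 kbps = 0.600 Mbps.
Video: 20.824 − 0.600 = 20.224 Mbps.

20.22 Mbps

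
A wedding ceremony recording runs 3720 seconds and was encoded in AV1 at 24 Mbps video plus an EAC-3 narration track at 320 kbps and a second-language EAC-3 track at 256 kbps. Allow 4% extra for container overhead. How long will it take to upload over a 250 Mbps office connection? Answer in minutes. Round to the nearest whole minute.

Audio total: 320 + 256 = 576 kbps = 0.576 Mbps.
Total bitrate: 24.576 Mbps.
File: 24.576 Mbps × 3720 s = 91422.7 Mb.
With 4% container overhead: ×1.04. → 95079.6 Mb.
At 250 Mbps: 95079.6 / 250 = 380.3 s ≈ 6.34 minutes.

6 minutes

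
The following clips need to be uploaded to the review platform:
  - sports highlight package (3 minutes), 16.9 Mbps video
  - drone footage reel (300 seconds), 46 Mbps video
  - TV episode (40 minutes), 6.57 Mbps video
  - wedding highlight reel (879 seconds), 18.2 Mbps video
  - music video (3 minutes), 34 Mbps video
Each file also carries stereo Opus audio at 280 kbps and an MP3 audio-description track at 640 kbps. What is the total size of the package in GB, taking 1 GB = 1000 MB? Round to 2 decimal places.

7.29 GB

Audio total: 280 + 640 = 920 kbps = 0.920 Mbps.
sports highlight package: 17.820 Mbps × 180 s = 3207.6 Mb
drone footage reel: 46.920 Mbps × 300 s = 14076.0 Mb
TV episode: 7.490 Mbps × 2400 s = 17976.0 Mb
wedding highlight reel: 19.120 Mbps × 879 s = 16806.5 Mb
music video: 34.920 Mbps × 180 s = 6285.6 Mb
Total: 58351.7 Mb = 7294.0 MB.
= 7.294 GB.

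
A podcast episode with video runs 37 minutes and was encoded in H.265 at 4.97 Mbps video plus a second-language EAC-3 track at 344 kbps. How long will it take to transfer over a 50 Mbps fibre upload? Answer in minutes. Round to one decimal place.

37 min = 2220 s
Audio: 344 kbps = 0.344 Mbps.
Total bitrate: 5.314 Mbps.
File: 5.314 Mbps × 2220 s = 11797.1 Mb.
At 50 Mbps: 11797.1 / 50 = 235.9 s ≈ 3.93 minutes.

3.9 minutes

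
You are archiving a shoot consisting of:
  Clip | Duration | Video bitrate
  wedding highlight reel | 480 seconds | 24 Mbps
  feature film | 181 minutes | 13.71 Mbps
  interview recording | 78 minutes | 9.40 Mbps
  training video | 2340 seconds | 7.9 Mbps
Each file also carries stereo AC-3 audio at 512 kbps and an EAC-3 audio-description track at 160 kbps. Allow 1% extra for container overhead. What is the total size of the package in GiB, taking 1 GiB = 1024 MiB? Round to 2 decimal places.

Audio total: 512 + 160 = 672 kbps = 0.672 Mbps.
wedding highlight reel: 24.672 Mbps × 480 s × 1.01 = 11961.0 Mb
feature film: 14.382 Mbps × 10860 s × 1.01 = 157750.4 Mb
interview recording: 10.072 Mbps × 4680 s × 1.01 = 47608.3 Mb
training video: 8.572 Mbps × 2340 s × 1.01 = 20259.1 Mb
Total: 237578.8 Mb = 29697.3 MB.
= 27.66 GiB.

27.66 GiB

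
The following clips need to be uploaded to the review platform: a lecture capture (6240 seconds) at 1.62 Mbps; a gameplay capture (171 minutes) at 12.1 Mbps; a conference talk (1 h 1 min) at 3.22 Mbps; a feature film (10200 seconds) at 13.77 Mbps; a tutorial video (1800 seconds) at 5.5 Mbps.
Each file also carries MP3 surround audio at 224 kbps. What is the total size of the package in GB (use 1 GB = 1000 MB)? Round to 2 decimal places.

Audio: 224 kbps = 0.224 Mbps.
lecture capture: 1.844 Mbps × 6240 s = 11506.6 Mb
gameplay capture: 12.324 Mbps × 10260 s = 126444.2 Mb
conference talk: 3.444 Mbps × 3660 s = 12605.0 Mb
feature film: 13.994 Mbps × 10200 s = 142738.8 Mb
tutorial video: 5.724 Mbps × 1800 s = 10303.2 Mb
Total: 303597.8 Mb = 37949.7 MB.
= 37.95 GB.

37.95 GB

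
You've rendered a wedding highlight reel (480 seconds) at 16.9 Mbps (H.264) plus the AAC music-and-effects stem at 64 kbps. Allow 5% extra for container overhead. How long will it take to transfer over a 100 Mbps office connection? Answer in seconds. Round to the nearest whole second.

Audio: 64 kbps = 0.064 Mbps.
Total bitrate: 16.964 Mbps.
File: 16.964 Mbps × 480 s = 8142.7 Mb.
With 5% container overhead: ×1.05. → 8549.9 Mb.
At 100 Mbps: 8549.9 / 100 = 85.5 s ≈ 85.5 seconds.

85 seconds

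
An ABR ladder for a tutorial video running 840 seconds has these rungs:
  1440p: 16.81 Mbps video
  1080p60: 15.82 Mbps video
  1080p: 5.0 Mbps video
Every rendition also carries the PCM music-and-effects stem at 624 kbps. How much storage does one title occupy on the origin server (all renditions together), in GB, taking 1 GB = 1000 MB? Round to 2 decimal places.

4.15 GB

Audio: 624 kbps = 0.624 Mbps.
Sum of rendition bitrates: (16.81+0.624) + (15.82+0.624) + (5.0+0.624) = 39.502 Mbps.
× 840 s = 33,182 Mb = 4,148 MB = 4.148 GB.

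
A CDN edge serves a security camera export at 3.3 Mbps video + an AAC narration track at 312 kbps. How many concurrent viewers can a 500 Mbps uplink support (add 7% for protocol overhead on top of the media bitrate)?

Audio: 312 kbps = 0.312 Mbps.
Per-viewer media rate: 3.612 Mbps.
On the wire with 7% overhead: 3.865 Mbps.
500 Mbps = 500.0 Mbps; 500.0 / 3.865 = 129.37 → 129 viewers.

129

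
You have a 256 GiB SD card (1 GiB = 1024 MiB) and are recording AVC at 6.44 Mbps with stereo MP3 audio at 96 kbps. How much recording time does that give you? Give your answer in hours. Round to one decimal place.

93.5 hours

Audio: 96 kbps = 0.096 Mbps.
Total bitrate: 6.44 + 0.096 = 6.536 Mbps.
Capacity: 256 GiB = 2,199,023 Mb.
Recording time: 2,199,023 / 6.536 = 336,448 s ≈ 93.5 hours.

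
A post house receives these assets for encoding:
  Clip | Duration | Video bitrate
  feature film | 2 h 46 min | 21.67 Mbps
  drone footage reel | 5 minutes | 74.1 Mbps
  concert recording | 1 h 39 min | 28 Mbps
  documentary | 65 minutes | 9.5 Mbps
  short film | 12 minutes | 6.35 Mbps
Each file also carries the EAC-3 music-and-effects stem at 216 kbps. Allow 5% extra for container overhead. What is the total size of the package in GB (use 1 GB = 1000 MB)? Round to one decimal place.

Audio: 216 kbps = 0.216 Mbps.
feature film: 21.886 Mbps × 9960 s × 1.05 = 228883.8 Mb
drone footage reel: 74.316 Mbps × 300 s × 1.05 = 23409.5 Mb
concert recording: 28.216 Mbps × 5940 s × 1.05 = 175983.2 Mb
documentary: 9.716 Mbps × 3900 s × 1.05 = 39787.0 Mb
short film: 6.566 Mbps × 720 s × 1.05 = 4963.9 Mb
Total: 473027.4 Mb = 59128.4 MB.
= 59.13 GB.

59.1 GB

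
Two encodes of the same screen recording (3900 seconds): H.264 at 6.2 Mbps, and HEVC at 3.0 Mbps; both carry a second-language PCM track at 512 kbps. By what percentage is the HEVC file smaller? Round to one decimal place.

Audio: 512 kbps = 0.512 Mbps.
H.264: 6.712 Mbps × 3900 s = 26176.8 Mb = 3.272 GB.
HEVC: 3.512 Mbps × 3900 s = 13696.8 Mb = 1.712 GB.
Reduction: (1 − 1.712/3.272) × 100 = 47.68%.

47.7%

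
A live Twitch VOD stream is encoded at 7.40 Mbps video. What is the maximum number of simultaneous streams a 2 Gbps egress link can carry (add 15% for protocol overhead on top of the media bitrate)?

235

On the wire with 15% overhead: 8.510 Mbps.
2 Gbps = 2,000 Mbps; 2,000 / 8.510 = 235.02 → 235 viewers.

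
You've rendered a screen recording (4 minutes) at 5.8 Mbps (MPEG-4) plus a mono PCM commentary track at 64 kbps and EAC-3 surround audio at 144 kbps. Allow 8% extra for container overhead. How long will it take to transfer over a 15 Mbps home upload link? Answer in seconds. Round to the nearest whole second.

4 min = 240 s
Audio total: 64 + 144 = 208 kbps = 0.208 Mbps.
Total bitrate: 6.008 Mbps.
File: 6.008 Mbps × 240 s = 1441.9 Mb.
With 8% container overhead: ×1.08. → 1557.3 Mb.
At 15 Mbps: 1557.3 / 15 = 103.8 s ≈ 104 seconds.

104 seconds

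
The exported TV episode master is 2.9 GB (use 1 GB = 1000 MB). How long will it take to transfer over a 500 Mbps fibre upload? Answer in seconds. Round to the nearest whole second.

46 seconds

File: 2.9 GB = 23200.0 Mb.
At 500 Mbps: 23200.0 / 500 = 46.4 s ≈ 46.4 seconds.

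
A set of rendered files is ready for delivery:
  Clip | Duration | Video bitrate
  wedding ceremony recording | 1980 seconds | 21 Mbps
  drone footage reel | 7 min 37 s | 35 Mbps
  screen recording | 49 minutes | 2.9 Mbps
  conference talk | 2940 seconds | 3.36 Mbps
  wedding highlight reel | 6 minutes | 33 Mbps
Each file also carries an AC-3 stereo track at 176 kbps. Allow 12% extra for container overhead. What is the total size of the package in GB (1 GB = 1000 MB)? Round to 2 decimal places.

Audio: 176 kbps = 0.176 Mbps.
wedding ceremony recording: 21.176 Mbps × 1980 s × 1.12 = 46959.9 Mb
drone footage reel: 35.176 Mbps × 457 s × 1.12 = 18004.5 Mb
screen recording: 3.076 Mbps × 2940 s × 1.12 = 10128.7 Mb
conference talk: 3.536 Mbps × 2940 s × 1.12 = 11643.3 Mb
wedding highlight reel: 33.176 Mbps × 360 s × 1.12 = 13376.6 Mb
Total: 100112.9 Mb = 12514.1 MB.
= 12.51 GB.

12.51 GB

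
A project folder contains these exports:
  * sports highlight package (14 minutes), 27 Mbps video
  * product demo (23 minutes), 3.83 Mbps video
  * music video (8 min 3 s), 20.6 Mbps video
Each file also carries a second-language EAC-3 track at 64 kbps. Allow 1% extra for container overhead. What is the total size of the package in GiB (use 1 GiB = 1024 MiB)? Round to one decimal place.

Audio: 64 kbps = 0.064 Mbps.
sports highlight package: 27.064 Mbps × 840 s × 1.01 = 22961.1 Mb
product demo: 3.894 Mbps × 1380 s × 1.01 = 5427.5 Mb
music video: 20.664 Mbps × 483 s × 1.01 = 10080.5 Mb
Total: 38469.1 Mb = 4808.6 MB.
= 4.478 GiB.

4.5 GiB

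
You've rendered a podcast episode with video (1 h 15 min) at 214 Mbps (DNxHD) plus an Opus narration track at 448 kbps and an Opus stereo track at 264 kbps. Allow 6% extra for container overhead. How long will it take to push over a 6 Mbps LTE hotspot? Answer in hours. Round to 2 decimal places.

1 h 15 min = 75 min = 4500 s
Audio total: 448 + 264 = 712 kbps = 0.712 Mbps.
Total bitrate: 214.712 Mbps.
File: 214.712 Mbps × 4500 s = 966204.0 Mb.
With 6% container overhead: ×1.06. → 1024176.2 Mb.
At 6 Mbps: 1024176.2 / 6 = 170696.0 s ≈ 47.4 hours.

47.42 hours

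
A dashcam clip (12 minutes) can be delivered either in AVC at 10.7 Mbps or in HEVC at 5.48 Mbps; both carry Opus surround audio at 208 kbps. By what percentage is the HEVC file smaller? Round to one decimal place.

47.9%

12 min = 720 s
Audio: 208 kbps = 0.208 Mbps.
AVC: 10.908 Mbps × 720 s = 7853.8 Mb = 0.914 GiB.
HEVC: 5.688 Mbps × 720 s = 4095.4 Mb = 0.477 GiB.
Reduction: (1 − 0.477/0.914) × 100 = 47.85%.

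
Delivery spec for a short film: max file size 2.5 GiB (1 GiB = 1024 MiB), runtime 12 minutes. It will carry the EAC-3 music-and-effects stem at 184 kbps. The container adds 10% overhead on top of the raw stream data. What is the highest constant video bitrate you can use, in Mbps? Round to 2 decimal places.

26.93 Mbps

Budget: 2.5 GiB = 21474.8 Mb.
Stream payload after overhead: 21474.8 / 1.10 = 19522.6 Mb.
12 min = 720 s
Total bitrate budget: 19522.6 Mb / 720 s = 27.115 Mbps.
Audio: 184 kbps = 0.184 Mbps.
Video: 27.115 − 0.184 = 26.931 Mbps.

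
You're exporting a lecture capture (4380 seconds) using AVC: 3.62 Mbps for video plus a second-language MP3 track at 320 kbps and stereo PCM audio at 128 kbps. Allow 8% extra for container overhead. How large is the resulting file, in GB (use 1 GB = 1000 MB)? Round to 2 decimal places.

Audio total: 320 + 128 = 448 kbps = 0.448 Mbps.
Total bitrate: 3.62 + 0.448 = 4.068 Mbps.
Stream data: 4.068 Mbps × 4380 s = 17817.8 Mb.
With 8% container overhead: ×1.08.
19,243 Mb ÷ 8 = 2,405 MB → 2.405 GB.

2.41 GB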